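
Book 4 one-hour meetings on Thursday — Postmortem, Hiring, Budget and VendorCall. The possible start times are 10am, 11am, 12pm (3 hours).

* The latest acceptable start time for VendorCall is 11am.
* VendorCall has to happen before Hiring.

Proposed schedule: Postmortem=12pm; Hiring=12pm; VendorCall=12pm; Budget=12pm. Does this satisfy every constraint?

No. The latest acceptable start time for VendorCall is 11am is not satisfied.

VendorCall has to happen before Hiring — violated.
The latest acceptable start time for VendorCall is 11am — violated.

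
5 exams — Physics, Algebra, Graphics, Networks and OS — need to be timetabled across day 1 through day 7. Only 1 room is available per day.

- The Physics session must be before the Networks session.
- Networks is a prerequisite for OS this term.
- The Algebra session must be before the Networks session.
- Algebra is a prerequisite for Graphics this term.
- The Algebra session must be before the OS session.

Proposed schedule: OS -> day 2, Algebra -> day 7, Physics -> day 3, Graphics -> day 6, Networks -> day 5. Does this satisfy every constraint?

Invalid. The Algebra session must be before the OS session.

Algebra is a prerequisite for Graphics this term — violated.
Networks is a prerequisite for OS this term — violated.
The Algebra session must be before the Networks session — violated.
The Physics session must be before the Networks session — holds.
The Algebra session must be before the OS session — violated.
Only 1 room is available per day — holds.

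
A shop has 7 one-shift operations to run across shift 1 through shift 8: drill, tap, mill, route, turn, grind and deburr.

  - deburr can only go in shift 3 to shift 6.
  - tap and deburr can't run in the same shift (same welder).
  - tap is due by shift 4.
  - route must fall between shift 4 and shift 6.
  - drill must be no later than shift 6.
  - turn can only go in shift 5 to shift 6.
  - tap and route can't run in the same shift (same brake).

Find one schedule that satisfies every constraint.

grind in shift 1; tap in shift 1; route in shift 4; turn in shift 5; mill in shift 1; drill in shift 1; deburr in shift 3

Checking: tap(shift 1) != route(shift 4); tap(shift 1) != deburr(shift 3); deburr=shift 3 in [shift 3,shift 6]; drill=shift 1 in [shift 1,shift 6]; tap=shift 1 in [shift 1,shift 4]; turn=shift 5 in [shift 5,shift 6]; route=shift 4 in [shift 4,shift 6].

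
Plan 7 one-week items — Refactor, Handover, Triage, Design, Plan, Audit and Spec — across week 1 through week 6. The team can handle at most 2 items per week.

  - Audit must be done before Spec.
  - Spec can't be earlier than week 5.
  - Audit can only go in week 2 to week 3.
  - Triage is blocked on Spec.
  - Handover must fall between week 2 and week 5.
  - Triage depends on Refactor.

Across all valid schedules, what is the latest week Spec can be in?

Spec is available from week 5; downstream work caps Spec at week 5.
Spec at week 5 is achievable: Triage -> week 6, Handover -> week 2, Refactor -> week 1, Audit -> week 2, Spec -> week 5, Plan -> week 3, Design -> week 1.

week 5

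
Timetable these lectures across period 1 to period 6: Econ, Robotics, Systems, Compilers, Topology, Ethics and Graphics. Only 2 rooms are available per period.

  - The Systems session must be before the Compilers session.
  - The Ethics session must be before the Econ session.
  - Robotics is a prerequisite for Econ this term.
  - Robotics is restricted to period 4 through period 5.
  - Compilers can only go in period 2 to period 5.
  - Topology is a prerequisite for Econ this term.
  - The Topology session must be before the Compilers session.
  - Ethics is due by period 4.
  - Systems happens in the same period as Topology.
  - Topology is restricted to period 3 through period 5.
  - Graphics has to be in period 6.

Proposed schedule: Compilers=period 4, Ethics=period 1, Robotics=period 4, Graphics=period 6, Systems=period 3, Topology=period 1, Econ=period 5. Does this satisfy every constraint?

Systems happens in the same period as Topology — violated.
The Systems session must be before the Compilers session — holds.
Robotics is restricted to period 4 through period 5 — holds.
The Ethics session must be before the Econ session — holds.
Ethics is due by period 4 — holds.
Topology is a prerequisite for Econ this term — holds.
Graphics has to be in period 6 — holds.
The Topology session must be before the Compilers session — holds.
Only 2 rooms are available per period — holds.
Robotics is a prerequisite for Econ this term — holds.
Topology is restricted to period 3 through period 5 — violated.
Compilers can only go in period 2 to period 5 — holds.

Invalid. Topology is restricted to period 3 through period 5.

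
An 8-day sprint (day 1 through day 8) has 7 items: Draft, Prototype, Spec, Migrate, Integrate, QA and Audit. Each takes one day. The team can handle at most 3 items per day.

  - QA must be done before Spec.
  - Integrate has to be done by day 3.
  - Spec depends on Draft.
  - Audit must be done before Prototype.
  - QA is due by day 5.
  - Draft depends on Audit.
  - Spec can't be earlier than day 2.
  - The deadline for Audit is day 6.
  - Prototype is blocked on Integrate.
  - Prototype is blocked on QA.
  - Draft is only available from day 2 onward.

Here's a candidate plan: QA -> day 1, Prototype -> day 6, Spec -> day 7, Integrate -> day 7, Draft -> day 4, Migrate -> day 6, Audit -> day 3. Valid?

The deadline for Audit is day 6 — holds.
Spec can't be earlier than day 2 — holds.
The team can handle at most 3 items per day — holds.
Audit must be done before Prototype — holds.
Draft is only available from day 2 onward — holds.
Prototype is blocked on QA — holds.
Spec depends on Draft — holds.
QA must be done before Spec — holds.
Draft depends on Audit — holds.
Integrate has to be done by day 3 — violated.
QA is due by day 5 — holds.
Prototype is blocked on Integrate — violated.

No. Integrate has to be done by day 3 is not satisfied.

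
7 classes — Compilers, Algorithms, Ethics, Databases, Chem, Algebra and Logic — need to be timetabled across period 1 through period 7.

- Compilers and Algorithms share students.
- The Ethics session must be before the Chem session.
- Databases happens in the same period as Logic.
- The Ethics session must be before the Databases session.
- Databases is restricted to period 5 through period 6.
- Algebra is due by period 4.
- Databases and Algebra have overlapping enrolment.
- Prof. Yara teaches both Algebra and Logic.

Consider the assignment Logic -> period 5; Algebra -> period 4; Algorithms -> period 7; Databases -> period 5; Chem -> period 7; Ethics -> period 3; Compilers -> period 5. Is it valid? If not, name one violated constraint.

Databases is restricted to period 5 through period 6 — holds.
Prof. Yara teaches both Algebra and Logic — holds.
The Ethics session must be before the Chem session — holds.
The Ethics session must be before the Databases session — holds.
Databases and Algebra have overlapping enrolment — holds.
Databases happens in the same period as Logic — holds.
Compilers and Algorithms share students — holds.
Algebra is due by period 4 — holds.

Valid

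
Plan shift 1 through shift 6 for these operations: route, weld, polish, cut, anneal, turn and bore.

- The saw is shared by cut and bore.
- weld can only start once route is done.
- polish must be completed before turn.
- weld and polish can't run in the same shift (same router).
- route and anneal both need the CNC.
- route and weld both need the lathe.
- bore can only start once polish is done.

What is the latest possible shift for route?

shift 5

Downstream work caps route at shift 5.
route at shift 5 is achievable: turn=shift 2, route=shift 5, polish=shift 1, weld=shift 6, anneal=shift 1, bore=shift 2, cut=shift 1.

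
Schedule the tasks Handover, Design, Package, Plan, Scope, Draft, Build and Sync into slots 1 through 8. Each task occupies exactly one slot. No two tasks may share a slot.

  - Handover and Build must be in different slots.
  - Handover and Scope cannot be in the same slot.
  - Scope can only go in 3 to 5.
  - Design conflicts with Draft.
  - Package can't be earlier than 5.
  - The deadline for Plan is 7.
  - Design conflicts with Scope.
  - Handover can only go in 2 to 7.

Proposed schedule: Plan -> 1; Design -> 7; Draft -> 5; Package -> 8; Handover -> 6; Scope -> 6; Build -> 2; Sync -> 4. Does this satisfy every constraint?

Handover and Build must be in different slots — holds.
No two tasks may share a slot — violated.
Handover can only go in 2 to 7 — holds.
The deadline for Plan is 7 — holds.
Design conflicts with Draft — holds.
Design conflicts with Scope — holds.
Handover and Scope cannot be in the same slot — violated.
Scope can only go in 3 to 5 — violated.
Package can't be earlier than 5 — holds.

No. Handover and Scope cannot be in the same slot is not satisfied.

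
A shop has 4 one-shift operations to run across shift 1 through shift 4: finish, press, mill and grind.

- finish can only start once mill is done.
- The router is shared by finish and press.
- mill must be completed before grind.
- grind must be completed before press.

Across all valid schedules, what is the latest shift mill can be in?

Downstream work caps mill at shift 2.
mill at shift 2 is achievable: grind=shift 3; press=shift 4; finish=shift 3; mill=shift 2.

shift 2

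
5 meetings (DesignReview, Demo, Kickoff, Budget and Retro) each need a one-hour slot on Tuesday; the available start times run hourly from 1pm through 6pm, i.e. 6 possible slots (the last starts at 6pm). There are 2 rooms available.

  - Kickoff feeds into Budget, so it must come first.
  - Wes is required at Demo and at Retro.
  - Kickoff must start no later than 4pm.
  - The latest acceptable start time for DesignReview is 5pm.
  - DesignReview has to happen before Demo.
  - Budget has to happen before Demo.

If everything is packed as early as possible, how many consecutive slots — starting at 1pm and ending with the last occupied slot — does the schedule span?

3

The precedence chain requires at least 3 distinct slots.
With at most 2 per slot and 5 meetings, at least 3 slots are needed.
3 works (last occupied slot: 3pm): for example DesignReview -> 1pm; Retro -> 2pm; Budget -> 2pm; Demo -> 3pm; Kickoff -> 1pm.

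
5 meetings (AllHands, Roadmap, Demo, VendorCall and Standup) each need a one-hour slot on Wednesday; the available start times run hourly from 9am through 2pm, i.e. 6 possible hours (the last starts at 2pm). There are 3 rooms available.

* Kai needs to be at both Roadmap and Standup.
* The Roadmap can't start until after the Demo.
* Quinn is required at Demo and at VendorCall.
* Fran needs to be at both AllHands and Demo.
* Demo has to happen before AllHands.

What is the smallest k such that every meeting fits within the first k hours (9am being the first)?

The precedence chain requires at least 2 distinct hours.
With at most 3 per hour and 5 meetings, at least 2 hours are needed.
2 works (last occupied hour: 10am): for example Standup=9am, Roadmap=10am, AllHands=10am, Demo=9am, VendorCall=10am.

2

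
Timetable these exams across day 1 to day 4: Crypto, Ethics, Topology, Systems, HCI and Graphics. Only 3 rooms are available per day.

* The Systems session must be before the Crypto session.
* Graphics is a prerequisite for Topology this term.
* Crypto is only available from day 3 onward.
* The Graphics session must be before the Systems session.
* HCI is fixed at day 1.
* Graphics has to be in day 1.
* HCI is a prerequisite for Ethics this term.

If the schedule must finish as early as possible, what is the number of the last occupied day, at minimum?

The precedence chain requires at least 3 distinct days.
With at most 3 per day and 6 exams, at least 2 days are needed.
3 works (last occupied day: day 3): for example HCI=day 1; Ethics=day 2; Topology=day 2; Graphics=day 1; Systems=day 2; Crypto=day 3.

3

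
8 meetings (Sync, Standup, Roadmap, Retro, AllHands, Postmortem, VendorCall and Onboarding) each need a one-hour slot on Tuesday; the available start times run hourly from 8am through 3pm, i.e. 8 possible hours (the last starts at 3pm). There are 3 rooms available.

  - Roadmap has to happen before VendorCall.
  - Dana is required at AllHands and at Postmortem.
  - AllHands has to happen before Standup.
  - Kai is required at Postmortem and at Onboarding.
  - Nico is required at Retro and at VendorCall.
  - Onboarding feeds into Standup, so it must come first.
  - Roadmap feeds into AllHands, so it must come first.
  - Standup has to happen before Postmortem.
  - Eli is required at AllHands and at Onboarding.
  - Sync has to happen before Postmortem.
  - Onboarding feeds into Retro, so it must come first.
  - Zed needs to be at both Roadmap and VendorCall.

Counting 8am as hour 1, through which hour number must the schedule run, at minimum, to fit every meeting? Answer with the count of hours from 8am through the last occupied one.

The precedence chain requires at least 4 distinct hours.
With at most 3 per hour and 8 meetings, at least 3 hours are needed.
4 works (last occupied hour: 11am): for example VendorCall=10am; Postmortem=11am; Onboarding=8am; Retro=9am; Standup=10am; Sync=8am; Roadmap=8am; AllHands=9am.

4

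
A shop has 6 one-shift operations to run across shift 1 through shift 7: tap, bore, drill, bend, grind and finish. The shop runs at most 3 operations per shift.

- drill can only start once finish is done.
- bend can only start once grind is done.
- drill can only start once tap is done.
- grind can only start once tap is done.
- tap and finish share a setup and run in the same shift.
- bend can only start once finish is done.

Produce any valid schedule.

drill=shift 2; bore=shift 1; grind=shift 2; tap=shift 1; bend=shift 3; finish=shift 1

Checking: grind(shift 2) before bend(shift 3); finish(shift 1) before bend(shift 3); finish(shift 1) before drill(shift 2); tap(shift 1) before grind(shift 2); tap(shift 1) before drill(shift 2); tap = finish = shift 1; max 3 per shift (cap 3).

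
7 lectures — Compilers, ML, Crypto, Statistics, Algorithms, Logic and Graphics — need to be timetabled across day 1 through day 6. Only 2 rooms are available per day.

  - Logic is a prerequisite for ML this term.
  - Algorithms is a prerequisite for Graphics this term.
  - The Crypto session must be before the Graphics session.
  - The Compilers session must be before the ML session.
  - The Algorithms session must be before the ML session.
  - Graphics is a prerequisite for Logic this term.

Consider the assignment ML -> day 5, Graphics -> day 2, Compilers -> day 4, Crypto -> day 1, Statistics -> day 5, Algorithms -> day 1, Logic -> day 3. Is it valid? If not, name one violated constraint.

Logic is a prerequisite for ML this term — holds.
Algorithms is a prerequisite for Graphics this term — holds.
The Algorithms session must be before the ML session — holds.
The Crypto session must be before the Graphics session — holds.
Graphics is a prerequisite for Logic this term — holds.
Only 2 rooms are available per day — holds.
The Compilers session must be before the ML session — holds.

Yes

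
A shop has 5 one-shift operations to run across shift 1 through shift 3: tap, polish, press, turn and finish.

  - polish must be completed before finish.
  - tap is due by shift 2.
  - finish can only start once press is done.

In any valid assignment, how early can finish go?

shift 2

Precedence pushes finish to at least shift 2.
finish at shift 2 is achievable: turn -> shift 1; finish -> shift 2; press -> shift 1; tap -> shift 1; polish -> shift 1.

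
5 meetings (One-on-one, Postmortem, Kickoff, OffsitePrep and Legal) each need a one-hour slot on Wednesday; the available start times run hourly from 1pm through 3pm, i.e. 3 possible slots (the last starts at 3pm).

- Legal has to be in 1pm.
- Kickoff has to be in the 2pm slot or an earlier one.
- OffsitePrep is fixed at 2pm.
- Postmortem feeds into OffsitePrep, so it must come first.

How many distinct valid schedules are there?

6

Splitting on One-on-one: it can be 1pm (2), 2pm (2), 3pm (2). Listing each branch's schedules as (Postmortem, Kickoff, OffsitePrep, Legal):
One-on-one=1pm: (1pm,1pm,2pm,1pm) (1pm,2pm,2pm,1pm) — 2.
One-on-one=2pm: (1pm,1pm,2pm,1pm) (1pm,2pm,2pm,1pm) — 2.
One-on-one=3pm: (1pm,1pm,2pm,1pm) (1pm,2pm,2pm,1pm) — 2.
Summing: 2 + 2 + 2 = 6.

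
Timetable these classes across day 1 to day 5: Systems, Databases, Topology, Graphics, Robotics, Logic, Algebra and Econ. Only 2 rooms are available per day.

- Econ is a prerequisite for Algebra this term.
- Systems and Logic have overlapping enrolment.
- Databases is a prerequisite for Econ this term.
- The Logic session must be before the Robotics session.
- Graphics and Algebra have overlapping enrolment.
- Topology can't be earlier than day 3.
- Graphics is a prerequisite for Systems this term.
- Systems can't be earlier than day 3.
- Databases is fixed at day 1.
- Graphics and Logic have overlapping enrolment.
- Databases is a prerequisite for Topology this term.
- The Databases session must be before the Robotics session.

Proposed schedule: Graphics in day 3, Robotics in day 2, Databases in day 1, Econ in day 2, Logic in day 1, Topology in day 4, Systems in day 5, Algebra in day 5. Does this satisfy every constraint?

Topology can't be earlier than day 3 — holds.
Only 2 rooms are available per day — holds.
Graphics and Logic have overlapping enrolment — holds.
The Logic session must be before the Robotics session — holds.
Systems and Logic have overlapping enrolment — holds.
Econ is a prerequisite for Algebra this term — holds.
Graphics is a prerequisite for Systems this term — holds.
Graphics and Algebra have overlapping enrolment — holds.
Databases is a prerequisite for Econ this term — holds.
Databases is a prerequisite for Topology this term — holds.
Databases is fixed at day 1 — holds.
The Databases session must be before the Robotics session — holds.
Systems can't be earlier than day 3 — holds.

Yes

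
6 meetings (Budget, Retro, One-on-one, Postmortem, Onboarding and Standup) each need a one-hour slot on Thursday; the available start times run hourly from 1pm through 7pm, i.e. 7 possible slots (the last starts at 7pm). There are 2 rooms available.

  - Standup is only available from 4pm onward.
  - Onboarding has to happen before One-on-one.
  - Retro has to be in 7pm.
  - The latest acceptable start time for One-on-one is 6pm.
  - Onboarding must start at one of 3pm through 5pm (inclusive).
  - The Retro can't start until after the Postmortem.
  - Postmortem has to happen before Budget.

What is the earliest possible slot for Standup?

4pm

Standup is available from 4pm.
Standup at 4pm is achievable: One-on-one -> 4pm; Postmortem -> 1pm; Budget -> 2pm; Retro -> 7pm; Standup -> 4pm; Onboarding -> 3pm.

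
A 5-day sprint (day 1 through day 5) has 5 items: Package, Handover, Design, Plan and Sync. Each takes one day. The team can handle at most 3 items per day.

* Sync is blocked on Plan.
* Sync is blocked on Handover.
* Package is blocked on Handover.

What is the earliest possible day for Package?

Precedence pushes Package to at least day 2.
Package at day 2 is achievable: Plan in day 1; Design in day 1; Sync in day 2; Handover in day 1; Package in day 2.

day 2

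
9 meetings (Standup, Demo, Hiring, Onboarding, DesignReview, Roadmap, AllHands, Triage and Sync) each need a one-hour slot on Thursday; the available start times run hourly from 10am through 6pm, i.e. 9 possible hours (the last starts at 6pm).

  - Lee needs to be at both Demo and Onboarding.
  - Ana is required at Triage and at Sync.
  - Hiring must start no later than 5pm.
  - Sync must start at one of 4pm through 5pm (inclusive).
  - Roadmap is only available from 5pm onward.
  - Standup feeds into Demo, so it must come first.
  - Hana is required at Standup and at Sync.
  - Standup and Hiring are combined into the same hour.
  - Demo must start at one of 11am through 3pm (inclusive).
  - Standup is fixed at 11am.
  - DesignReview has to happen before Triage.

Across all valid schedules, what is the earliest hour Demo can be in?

12pm

Demo is available from 11am; precedence pushes Demo to at least 12pm; Demo's own window allows nothing later than 3pm.
Demo at 12pm is achievable: Onboarding=10am; DesignReview=10am; Triage=11am; Sync=4pm; Roadmap=5pm; Standup=11am; Hiring=11am; Demo=12pm; AllHands=10am.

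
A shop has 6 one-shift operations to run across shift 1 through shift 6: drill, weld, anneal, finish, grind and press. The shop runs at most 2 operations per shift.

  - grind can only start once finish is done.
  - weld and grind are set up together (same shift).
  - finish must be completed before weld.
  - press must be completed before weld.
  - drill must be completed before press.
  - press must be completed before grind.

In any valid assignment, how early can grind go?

Precedence pushes grind to at least shift 3.
grind at shift 3 is achievable: press -> shift 2, anneal -> shift 2, drill -> shift 1, weld -> shift 3, grind -> shift 3, finish -> shift 1.

shift 3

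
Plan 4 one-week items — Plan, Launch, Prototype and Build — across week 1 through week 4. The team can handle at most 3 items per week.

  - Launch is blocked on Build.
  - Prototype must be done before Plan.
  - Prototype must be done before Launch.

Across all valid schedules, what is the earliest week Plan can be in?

Precedence pushes Plan to at least week 2.
Plan at week 2 is achievable: Launch -> week 2; Prototype -> week 1; Plan -> week 2; Build -> week 1.

week 2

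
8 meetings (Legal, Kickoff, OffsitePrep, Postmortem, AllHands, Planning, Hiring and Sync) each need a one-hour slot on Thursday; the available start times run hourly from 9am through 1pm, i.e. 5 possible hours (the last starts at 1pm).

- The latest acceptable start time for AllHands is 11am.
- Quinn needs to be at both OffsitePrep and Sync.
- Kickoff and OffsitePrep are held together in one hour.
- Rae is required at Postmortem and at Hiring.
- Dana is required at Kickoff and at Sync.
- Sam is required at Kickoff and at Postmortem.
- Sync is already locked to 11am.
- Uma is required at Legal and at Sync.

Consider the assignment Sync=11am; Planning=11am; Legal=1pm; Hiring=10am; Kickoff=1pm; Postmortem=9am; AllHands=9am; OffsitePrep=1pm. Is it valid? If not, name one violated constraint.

Dana is required at Kickoff and at Sync — holds.
Sam is required at Kickoff and at Postmortem — holds.
Kickoff and OffsitePrep are held together in one hour — holds.
Quinn needs to be at both OffsitePrep and Sync — holds.
The latest acceptable start time for AllHands is 11am — holds.
Rae is required at Postmortem and at Hiring — holds.
Sync is already locked to 11am — holds.
Uma is required at Legal and at Sync — holds.

Yes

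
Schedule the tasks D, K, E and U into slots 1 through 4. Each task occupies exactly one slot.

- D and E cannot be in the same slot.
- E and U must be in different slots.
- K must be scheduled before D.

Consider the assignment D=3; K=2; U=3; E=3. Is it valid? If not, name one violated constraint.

No. D and E cannot be in the same slot is not satisfied.

K must be scheduled before D — holds.
D and E cannot be in the same slot — violated.
E and U must be in different slots — violated.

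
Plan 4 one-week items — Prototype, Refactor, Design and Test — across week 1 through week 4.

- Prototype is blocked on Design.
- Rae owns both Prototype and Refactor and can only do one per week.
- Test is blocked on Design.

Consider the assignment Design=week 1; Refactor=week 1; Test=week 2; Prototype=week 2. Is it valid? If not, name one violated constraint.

Rae owns both Prototype and Refactor and can only do one per week — holds.
Test is blocked on Design — holds.
Prototype is blocked on Design — holds.

Valid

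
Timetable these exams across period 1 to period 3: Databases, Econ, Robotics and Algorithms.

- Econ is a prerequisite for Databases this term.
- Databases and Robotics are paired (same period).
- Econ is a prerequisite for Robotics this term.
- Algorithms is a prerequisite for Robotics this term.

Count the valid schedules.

Splitting on Databases: it can be period 2 (1), period 3 (4). Listing each branch's schedules as (Econ, Robotics, Algorithms) by period number:
Databases=period 2: (1,2,1) — 1.
Databases=period 3: (1,3,1) (1,3,2) (2,3,1) (2,3,2) — 4.
Summing: 1 + 4 = 5.

5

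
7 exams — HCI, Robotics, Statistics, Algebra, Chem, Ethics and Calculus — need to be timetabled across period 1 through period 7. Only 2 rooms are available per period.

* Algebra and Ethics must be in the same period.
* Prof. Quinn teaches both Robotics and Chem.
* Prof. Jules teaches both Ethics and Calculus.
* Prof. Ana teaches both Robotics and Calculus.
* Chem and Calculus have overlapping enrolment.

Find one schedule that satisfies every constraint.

Algebra=period 3; Statistics=period 2; Robotics=period 1; Calculus=period 4; HCI=period 1; Ethics=period 3; Chem=period 2

Checking: Chem(period 2) != Calculus(period 4); Robotics(period 1) != Calculus(period 4); Robotics(period 1) != Chem(period 2); Ethics(period 3) != Calculus(period 4); Algebra = Ethics = period 3; max 2 per period (cap 2).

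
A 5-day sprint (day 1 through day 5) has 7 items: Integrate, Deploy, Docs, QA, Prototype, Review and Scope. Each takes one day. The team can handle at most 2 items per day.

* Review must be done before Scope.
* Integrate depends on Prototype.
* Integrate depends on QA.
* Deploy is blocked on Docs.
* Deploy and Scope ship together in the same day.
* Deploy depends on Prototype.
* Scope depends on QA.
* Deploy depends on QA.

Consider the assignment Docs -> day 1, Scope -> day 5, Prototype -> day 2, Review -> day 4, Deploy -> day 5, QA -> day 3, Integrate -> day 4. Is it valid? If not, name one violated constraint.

Yes, all constraints hold

Review must be done before Scope — holds.
Deploy is blocked on Docs — holds.
Integrate depends on QA — holds.
Deploy depends on QA — holds.
The team can handle at most 2 items per day — holds.
Deploy and Scope ship together in the same day — holds.
Integrate depends on Prototype — holds.
Deploy depends on Prototype — holds.
Scope depends on QA — holds.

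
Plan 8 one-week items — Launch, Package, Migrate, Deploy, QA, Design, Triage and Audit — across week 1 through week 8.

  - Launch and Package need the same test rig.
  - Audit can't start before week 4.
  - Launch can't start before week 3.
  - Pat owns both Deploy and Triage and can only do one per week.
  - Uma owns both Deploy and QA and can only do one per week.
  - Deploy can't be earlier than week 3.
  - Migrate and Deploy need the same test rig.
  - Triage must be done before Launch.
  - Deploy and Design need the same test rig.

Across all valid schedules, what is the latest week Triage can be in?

week 7

Downstream work caps Triage at week 7.
Triage at week 7 is achievable: Deploy -> week 3; QA -> week 1; Audit -> week 4; Triage -> week 7; Launch -> week 8; Migrate -> week 1; Design -> week 1; Package -> week 1.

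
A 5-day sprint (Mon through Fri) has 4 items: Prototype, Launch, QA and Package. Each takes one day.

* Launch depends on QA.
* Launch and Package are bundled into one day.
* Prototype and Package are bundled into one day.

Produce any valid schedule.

Launch in Tue; Package in Tue; Prototype in Tue; QA in Mon

Checking: QA(Mon) before Launch(Tue); Launch = Package = Tue; Prototype = Package = Tue.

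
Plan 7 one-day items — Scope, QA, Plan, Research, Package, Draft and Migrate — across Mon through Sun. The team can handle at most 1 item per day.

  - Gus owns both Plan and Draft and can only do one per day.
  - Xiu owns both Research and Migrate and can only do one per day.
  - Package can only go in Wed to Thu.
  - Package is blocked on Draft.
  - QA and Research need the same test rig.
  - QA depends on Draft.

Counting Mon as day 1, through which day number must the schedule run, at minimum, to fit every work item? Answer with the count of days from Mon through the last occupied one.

The precedence chain requires at least 2 distinct days.
With at most 1 per day and 7 work items, at least 7 days are needed.
Package can't be placed before Wed — that is day 3 counting from Mon — so the schedule must run through at least 3 days.
7 works (last occupied day: Sun): for example Migrate in Sun, Package in Wed, Research in Sat, Scope in Thu, QA in Tue, Plan in Fri, Draft in Mon.

7 days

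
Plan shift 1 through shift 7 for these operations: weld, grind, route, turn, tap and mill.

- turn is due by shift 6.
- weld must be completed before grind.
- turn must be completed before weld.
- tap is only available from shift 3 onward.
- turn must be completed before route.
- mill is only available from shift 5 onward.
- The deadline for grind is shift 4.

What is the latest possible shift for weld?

Precedence pushes weld to at least shift 2; downstream work caps weld at shift 3.
weld at shift 3 is achievable: turn=shift 1, mill=shift 5, grind=shift 4, route=shift 2, weld=shift 3, tap=shift 3.

shift 3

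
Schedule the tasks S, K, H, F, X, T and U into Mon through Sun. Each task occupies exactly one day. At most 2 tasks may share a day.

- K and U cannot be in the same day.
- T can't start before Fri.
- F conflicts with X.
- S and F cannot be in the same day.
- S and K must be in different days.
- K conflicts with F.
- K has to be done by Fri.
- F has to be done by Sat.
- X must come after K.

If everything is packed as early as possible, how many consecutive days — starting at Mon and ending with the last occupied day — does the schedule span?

The precedence chain requires at least 2 distinct days.
With at most 2 per day and 7 tasks, at least 4 days are needed.
T can't be placed before Fri — that is day 5 counting from Mon — so the schedule must run through at least 5 days.
5 works (last occupied day: Fri): for example U -> Wed, S -> Tue, F -> Wed, K -> Mon, T -> Fri, X -> Tue, H -> Mon.

5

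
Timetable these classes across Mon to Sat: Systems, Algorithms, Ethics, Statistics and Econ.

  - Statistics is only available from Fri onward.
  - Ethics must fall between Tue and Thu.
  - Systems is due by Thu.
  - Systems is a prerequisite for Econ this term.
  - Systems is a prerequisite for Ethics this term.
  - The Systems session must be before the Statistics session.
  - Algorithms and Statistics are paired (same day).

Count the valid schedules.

52

Splitting on Systems: it can be Mon (30), Tue (16), Wed (6). Listing each branch's schedules as (Algorithms, Ethics, Statistics, Econ):
Systems=Mon: (Fri,Tue,Fri,Tue) (Fri,Tue,Fri,Wed) (Fri,Tue,Fri,Thu) (Fri,Tue,Fri,Fri) (Fri,Tue,Fri,Sat) (Fri,Wed,Fri,Tue) (Fri,Wed,Fri,Wed) (Fri,Wed,Fri,Thu) (Fri,Wed,Fri,Fri) (Fri,Wed,Fri,Sat) (Fri,Thu,Fri,Tue) (Fri,Thu,Fri,Wed) (Fri,Thu,Fri,Thu) (Fri,Thu,Fri,Fri) (Fri,Thu,Fri,Sat) (Sat,Tue,Sat,Tue) (Sat,Tue,Sat,Wed) (Sat,Tue,Sat,Thu) (Sat,Tue,Sat,Fri) (Sat,Tue,Sat,Sat) (Sat,Wed,Sat,Tue) (Sat,Wed,Sat,Wed) (Sat,Wed,Sat,Thu) (Sat,Wed,Sat,Fri) (Sat,Wed,Sat,Sat) (Sat,Thu,Sat,Tue) (Sat,Thu,Sat,Wed) (Sat,Thu,Sat,Thu) (Sat,Thu,Sat,Fri) (Sat,Thu,Sat,Sat) — 30.
Systems=Tue: (Fri,Wed,Fri,Wed) (Fri,Wed,Fri,Thu) (Fri,Wed,Fri,Fri) (Fri,Wed,Fri,Sat) (Fri,Thu,Fri,Wed) (Fri,Thu,Fri,Thu) (Fri,Thu,Fri,Fri) (Fri,Thu,Fri,Sat) (Sat,Wed,Sat,Wed) (Sat,Wed,Sat,Thu) (Sat,Wed,Sat,Fri) (Sat,Wed,Sat,Sat) (Sat,Thu,Sat,Wed) (Sat,Thu,Sat,Thu) (Sat,Thu,Sat,Fri) (Sat,Thu,Sat,Sat) — 16.
Systems=Wed: (Fri,Thu,Fri,Thu) (Fri,Thu,Fri,Fri) (Fri,Thu,Fri,Sat) (Sat,Thu,Sat,Thu) (Sat,Thu,Sat,Fri) (Sat,Thu,Sat,Sat) — 6.
Summing: 30 + 16 + 6 = 52.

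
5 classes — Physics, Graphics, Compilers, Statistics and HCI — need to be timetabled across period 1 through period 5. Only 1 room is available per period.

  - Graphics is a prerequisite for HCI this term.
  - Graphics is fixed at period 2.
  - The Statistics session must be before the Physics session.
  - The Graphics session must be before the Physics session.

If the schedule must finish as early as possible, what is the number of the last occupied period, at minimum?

5

The precedence chain requires at least 2 distinct periods.
With at most 1 per period and 5 classes, at least 5 periods are needed.
Propagating the time windows through the other constraints, Physics can't land before period 3, so the schedule must run through at least period 3.
5 works (last occupied period: period 5): for example Graphics -> period 2, Statistics -> period 1, HCI -> period 4, Physics -> period 3, Compilers -> period 5.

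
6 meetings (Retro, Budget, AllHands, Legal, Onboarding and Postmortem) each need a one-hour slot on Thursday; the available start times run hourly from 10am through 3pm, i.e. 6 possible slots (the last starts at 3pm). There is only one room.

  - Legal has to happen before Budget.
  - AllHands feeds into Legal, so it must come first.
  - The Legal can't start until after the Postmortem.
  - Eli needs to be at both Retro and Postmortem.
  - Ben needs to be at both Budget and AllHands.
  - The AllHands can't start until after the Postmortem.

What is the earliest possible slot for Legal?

12pm

Precedence pushes Legal to at least 12pm; downstream work caps Legal at 2pm.
Legal at 12pm is achievable: Budget=1pm, Postmortem=10am, Legal=12pm, Onboarding=3pm, AllHands=11am, Retro=2pm.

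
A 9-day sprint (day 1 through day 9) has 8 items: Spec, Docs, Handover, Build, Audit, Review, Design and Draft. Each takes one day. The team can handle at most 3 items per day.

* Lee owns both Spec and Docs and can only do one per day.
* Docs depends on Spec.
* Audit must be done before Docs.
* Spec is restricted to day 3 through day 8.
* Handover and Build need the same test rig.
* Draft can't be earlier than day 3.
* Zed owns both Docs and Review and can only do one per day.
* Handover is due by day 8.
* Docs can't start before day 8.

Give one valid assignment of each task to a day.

Design in day 2; Audit in day 1; Review in day 1; Build in day 2; Spec in day 3; Handover in day 1; Draft in day 3; Docs in day 8

Checking: Audit(day 1) before Docs(day 8); Spec(day 3) before Docs(day 8); Docs(day 8) != Review(day 1); Handover(day 1) != Build(day 2); Spec(day 3) != Docs(day 8); Spec=day 3 in [day 3,day 8]; Draft=day 3 in [day 3,day 9]; Handover=day 1 in [day 1,day 8]; Docs=day 8 in [day 8,day 9]; max 3 per day (cap 3).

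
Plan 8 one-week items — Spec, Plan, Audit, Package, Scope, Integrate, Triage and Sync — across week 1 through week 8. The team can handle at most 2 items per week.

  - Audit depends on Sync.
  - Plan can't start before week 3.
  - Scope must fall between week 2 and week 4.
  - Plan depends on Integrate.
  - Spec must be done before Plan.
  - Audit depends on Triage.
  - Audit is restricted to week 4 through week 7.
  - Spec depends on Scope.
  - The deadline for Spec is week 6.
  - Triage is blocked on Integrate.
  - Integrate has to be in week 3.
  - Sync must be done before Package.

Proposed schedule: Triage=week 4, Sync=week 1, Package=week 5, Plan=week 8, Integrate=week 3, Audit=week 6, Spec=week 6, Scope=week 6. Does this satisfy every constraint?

Invalid. The team can handle at most 2 items per week.

Scope must fall between week 2 and week 4 — violated.
Spec depends on Scope — violated.
The deadline for Spec is week 6 — holds.
Sync must be done before Package — holds.
Audit depends on Sync — holds.
Plan depends on Integrate — holds.
Spec must be done before Plan — holds.
Integrate has to be in week 3 — holds.
Triage is blocked on Integrate — holds.
Audit is restricted to week 4 through week 7 — holds.
Plan can't start before week 3 — holds.
Audit depends on Triage — holds.
The team can handle at most 2 items per week — violated.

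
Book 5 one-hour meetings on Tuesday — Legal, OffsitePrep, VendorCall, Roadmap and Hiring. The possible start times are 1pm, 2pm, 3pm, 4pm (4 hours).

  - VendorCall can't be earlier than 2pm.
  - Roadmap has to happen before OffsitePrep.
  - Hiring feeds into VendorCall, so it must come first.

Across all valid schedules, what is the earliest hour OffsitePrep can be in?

Precedence pushes OffsitePrep to at least 2pm.
OffsitePrep at 2pm is achievable: VendorCall=2pm, Hiring=1pm, OffsitePrep=2pm, Legal=1pm, Roadmap=1pm.

2pm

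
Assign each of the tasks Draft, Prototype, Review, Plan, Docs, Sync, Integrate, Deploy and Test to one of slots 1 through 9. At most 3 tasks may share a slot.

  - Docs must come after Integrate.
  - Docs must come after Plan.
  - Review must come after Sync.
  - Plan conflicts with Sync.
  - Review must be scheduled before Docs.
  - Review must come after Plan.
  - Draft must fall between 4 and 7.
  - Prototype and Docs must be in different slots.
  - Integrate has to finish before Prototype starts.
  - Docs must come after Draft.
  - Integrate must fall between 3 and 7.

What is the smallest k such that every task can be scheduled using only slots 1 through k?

The precedence chain requires at least 3 distinct slots.
With at most 3 per slot and 9 tasks, at least 3 slots are needed.
Propagating the time windows through the other constraints, Docs can't land before 5, so the schedule must run through at least slot 5.
5 works (last occupied slot: 5): for example Test -> 1, Plan -> 1, Prototype -> 4, Docs -> 5, Integrate -> 3, Review -> 3, Sync -> 2, Deploy -> 1, Draft -> 4.

5 slots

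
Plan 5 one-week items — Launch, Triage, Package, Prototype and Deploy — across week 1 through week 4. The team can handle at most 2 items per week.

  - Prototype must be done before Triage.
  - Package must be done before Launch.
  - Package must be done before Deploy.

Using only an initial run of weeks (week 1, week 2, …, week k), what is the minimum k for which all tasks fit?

3

The precedence chain requires at least 2 distinct weeks.
With at most 2 per week and 5 tasks, at least 3 weeks are needed.
3 works (last occupied week: week 3): for example Package in week 1, Prototype in week 1, Triage in week 2, Launch in week 2, Deploy in week 3.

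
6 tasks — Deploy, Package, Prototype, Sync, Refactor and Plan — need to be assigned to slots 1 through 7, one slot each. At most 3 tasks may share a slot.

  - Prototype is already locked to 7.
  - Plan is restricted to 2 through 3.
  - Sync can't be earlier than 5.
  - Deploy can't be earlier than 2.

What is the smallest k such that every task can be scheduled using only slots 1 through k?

With at most 3 per slot and 6 tasks, at least 2 slots are needed.
Prototype can't be placed before 7, so the schedule must run through at least slot 7.
7 works (last occupied slot: 7): for example Refactor in 1, Sync in 5, Prototype in 7, Package in 1, Deploy in 2, Plan in 2.

7 slots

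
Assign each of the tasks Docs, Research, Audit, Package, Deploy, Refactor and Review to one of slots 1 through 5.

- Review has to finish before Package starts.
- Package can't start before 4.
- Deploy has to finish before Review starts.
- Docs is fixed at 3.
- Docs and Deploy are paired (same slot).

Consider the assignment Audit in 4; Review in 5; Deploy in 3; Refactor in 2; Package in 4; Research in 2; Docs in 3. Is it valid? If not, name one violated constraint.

Docs is fixed at 3 — holds.
Review has to finish before Package starts — violated.
Deploy has to finish before Review starts — holds.
Docs and Deploy are paired (same slot) — holds.
Package can't start before 4 — holds.

No — it violates: Review has to finish before Package starts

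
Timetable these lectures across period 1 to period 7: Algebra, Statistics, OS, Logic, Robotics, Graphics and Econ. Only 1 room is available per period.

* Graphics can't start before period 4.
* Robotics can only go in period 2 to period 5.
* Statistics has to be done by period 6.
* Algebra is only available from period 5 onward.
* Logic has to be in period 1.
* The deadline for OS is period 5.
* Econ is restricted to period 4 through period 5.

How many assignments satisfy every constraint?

Splitting on Algebra: it can be period 5 (2), period 6 (12), period 7 (16). Listing each branch's schedules as (Statistics, OS, Logic, Robotics, Graphics, Econ) by period number:
Algebra=period 5: (6,2,1,3,7,4) (6,3,1,2,7,4) — 2.
Algebra=period 6: (2,3,1,4,7,5) (2,3,1,5,7,4) (2,4,1,3,7,5) (2,5,1,3,7,4) (3,2,1,4,7,5) (3,2,1,5,7,4) (3,4,1,2,7,5) (3,5,1,2,7,4) (4,2,1,3,7,5) (4,3,1,2,7,5) (5,2,1,3,7,4) (5,3,1,2,7,4) — 12.
Algebra=period 7: (2,3,1,4,6,5) (2,3,1,5,6,4) (2,4,1,3,6,5) (2,5,1,3,6,4) (3,2,1,4,6,5) (3,2,1,5,6,4) (3,4,1,2,6,5) (3,5,1,2,6,4) (4,2,1,3,6,5) (4,3,1,2,6,5) (5,2,1,3,6,4) (5,3,1,2,6,4) (6,2,1,3,4,5) (6,2,1,3,5,4) (6,3,1,2,4,5) (6,3,1,2,5,4) — 16.
Summing: 2 + 12 + 16 = 30.

30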